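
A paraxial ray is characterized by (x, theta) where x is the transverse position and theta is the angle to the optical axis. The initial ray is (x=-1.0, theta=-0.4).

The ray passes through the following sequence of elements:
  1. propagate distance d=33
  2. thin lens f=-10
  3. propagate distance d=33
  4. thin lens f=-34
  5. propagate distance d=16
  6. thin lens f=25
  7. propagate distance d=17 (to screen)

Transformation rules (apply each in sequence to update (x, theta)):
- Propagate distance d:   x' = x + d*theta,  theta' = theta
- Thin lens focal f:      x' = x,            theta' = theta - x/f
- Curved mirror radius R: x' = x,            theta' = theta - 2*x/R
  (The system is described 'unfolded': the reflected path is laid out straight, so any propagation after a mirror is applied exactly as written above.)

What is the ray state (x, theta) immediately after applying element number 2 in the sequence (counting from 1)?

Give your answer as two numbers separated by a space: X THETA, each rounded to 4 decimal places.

Initial: x=-1.0000 theta=-0.4000
After 1 (propagate distance d=33): x=-14.2000 theta=-0.4000
After 2 (thin lens f=-10): x=-14.2000 theta=-1.8200
Rounded to 4 decimal places: x = -14.2000, theta = -1.8200

Answer: -14.2000 -1.8200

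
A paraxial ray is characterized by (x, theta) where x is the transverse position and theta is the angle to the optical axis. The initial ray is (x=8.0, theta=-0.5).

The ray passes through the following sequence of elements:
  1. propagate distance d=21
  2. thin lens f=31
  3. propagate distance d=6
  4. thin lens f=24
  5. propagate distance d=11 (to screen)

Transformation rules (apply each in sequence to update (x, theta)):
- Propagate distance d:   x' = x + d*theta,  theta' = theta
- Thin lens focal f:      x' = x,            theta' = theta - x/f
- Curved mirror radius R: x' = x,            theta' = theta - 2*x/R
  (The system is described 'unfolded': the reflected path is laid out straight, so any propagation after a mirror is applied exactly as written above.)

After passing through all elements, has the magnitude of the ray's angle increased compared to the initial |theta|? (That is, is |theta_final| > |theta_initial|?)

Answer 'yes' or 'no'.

Initial: x=8.0000 theta=-0.5000
After 1 (propagate distance d=21): x=-2.5000 theta=-0.5000
After 2 (thin lens f=31): x=-2.5000 theta=-13/31 (≈-0.4194)
After 3 (propagate distance d=6): x=-311/62 (≈-5.0161) theta=-13/31 (≈-0.4194)
After 4 (thin lens f=24): x=-311/62 (≈-5.0161) theta=-313/1488 (≈-0.2103)
After 5 (propagate distance d=11 (to screen)): x=-10907/1488 (≈-7.3300) theta=-313/1488 (≈-0.2103)
|theta_initial|=0.5000 |theta_final|=313/1488 (≈0.2103) -> not increased

Answer: no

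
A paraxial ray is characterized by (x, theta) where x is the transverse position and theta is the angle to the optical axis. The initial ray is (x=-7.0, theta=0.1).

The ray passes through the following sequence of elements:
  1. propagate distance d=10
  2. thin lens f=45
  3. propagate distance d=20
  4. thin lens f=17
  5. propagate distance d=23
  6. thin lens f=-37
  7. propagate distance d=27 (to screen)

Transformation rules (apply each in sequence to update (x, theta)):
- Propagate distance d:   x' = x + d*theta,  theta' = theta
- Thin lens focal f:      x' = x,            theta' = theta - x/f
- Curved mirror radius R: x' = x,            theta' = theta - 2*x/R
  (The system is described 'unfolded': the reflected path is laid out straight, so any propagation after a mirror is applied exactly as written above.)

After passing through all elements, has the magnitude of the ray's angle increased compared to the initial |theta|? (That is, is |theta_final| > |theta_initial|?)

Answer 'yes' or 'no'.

Initial: x=-7.0000 theta=0.1000
After 1 (propagate distance d=10): x=-6.0000 theta=0.1000
After 2 (thin lens f=45): x=-6.0000 theta=7/30 (≈0.2333)
After 3 (propagate distance d=20): x=-4/3 (≈-1.3333) theta=7/30 (≈0.2333)
After 4 (thin lens f=17): x=-4/3 (≈-1.3333) theta=53/170 (≈0.3118)
After 5 (propagate distance d=23): x=2977/510 (≈5.8373) theta=53/170 (≈0.3118)
After 6 (thin lens f=-37): x=2977/510 (≈5.8373) theta=886/1887 (≈0.4695)
After 7 (propagate distance d=27 (to screen)): x=349369/18870 (≈18.5145) theta=886/1887 (≈0.4695)
|theta_initial|=0.1000 |theta_final|=886/1887 (≈0.4695) -> increased

Answer: yes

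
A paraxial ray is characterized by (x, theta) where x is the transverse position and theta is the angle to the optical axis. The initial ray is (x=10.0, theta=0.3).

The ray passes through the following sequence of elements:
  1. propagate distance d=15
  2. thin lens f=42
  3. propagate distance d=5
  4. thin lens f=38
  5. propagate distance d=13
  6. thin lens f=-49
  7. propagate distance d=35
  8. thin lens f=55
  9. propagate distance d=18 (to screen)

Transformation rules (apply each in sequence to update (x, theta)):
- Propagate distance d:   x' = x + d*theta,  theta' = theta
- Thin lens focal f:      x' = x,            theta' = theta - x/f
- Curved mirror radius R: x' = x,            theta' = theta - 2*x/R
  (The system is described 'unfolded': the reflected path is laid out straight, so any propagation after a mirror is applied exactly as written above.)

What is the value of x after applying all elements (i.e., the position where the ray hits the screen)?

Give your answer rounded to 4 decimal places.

Answer: -4.0999

Derivation:
Initial: x=10.0000 theta=0.3000
After 1 (propagate distance d=15): x=14.5000 theta=0.3000
After 2 (thin lens f=42): x=14.5000 theta=-19/420 (≈-0.0452)
After 3 (propagate distance d=5): x=1199/84 (≈14.2738) theta=-19/420 (≈-0.0452)
After 4 (thin lens f=38): x=1199/84 (≈14.2738) theta=-2239/5320 (≈-0.4209)
After 5 (propagate distance d=13): x=140489/15960 (≈8.8026) theta=-2239/5320 (≈-0.4209)
After 6 (thin lens f=-49): x=140489/15960 (≈8.8026) theta=-47161/195510 (≈-0.2412)
After 7 (propagate distance d=35): x=13401/37240 (≈0.3599) theta=-47161/195510 (≈-0.2412)
After 8 (thin lens f=55): x=13401/37240 (≈0.3599) theta=-10656841/43012200 (≈-0.2478)
After 9 (propagate distance d=18 (to screen)): x=-58781661/14337400 (≈-4.0999) theta=-10656841/43012200 (≈-0.2478)
Rounded to 4 decimal places: x = -4.0999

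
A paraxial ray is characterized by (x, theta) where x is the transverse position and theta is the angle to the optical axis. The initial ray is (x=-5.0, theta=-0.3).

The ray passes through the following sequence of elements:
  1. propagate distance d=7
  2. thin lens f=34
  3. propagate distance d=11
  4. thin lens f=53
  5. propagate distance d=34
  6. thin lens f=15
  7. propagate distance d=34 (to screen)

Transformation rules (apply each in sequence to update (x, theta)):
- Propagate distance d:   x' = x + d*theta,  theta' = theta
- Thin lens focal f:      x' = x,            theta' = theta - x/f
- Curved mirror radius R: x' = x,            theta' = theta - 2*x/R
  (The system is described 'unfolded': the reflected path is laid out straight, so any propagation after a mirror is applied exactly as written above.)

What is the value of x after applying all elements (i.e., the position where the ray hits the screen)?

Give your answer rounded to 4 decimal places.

Answer: 9.7042

Derivation:
Initial: x=-5.0000 theta=-0.3000
After 1 (propagate distance d=7): x=-7.1000 theta=-0.3000
After 2 (thin lens f=34): x=-7.1000 theta=-31/340 (≈-0.0912)
After 3 (propagate distance d=11): x=-551/68 (≈-8.1029) theta=-31/340 (≈-0.0912)
After 4 (thin lens f=53): x=-551/68 (≈-8.1029) theta=278/4505 (≈0.0617)
After 5 (propagate distance d=34): x=-108207/18020 (≈-6.0048) theta=278/4505 (≈0.0617)
After 6 (thin lens f=15): x=-108207/18020 (≈-6.0048) theta=41629/90100 (≈0.4620)
After 7 (propagate distance d=34 (to screen)): x=874351/90100 (≈9.7042) theta=41629/90100 (≈0.4620)
Rounded to 4 decimal places: x = 9.7042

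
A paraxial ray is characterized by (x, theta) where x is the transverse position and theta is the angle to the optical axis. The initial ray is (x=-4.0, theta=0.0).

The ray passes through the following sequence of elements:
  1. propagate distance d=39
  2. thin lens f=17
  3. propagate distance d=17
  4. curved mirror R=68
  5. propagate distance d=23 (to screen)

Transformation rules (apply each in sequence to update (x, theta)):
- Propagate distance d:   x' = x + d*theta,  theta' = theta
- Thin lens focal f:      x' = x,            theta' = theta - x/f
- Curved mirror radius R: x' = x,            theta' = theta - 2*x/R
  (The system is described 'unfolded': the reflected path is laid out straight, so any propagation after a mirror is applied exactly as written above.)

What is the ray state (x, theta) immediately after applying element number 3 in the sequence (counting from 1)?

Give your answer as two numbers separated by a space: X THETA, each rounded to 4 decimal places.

Initial: x=-4.0000 theta=0.0000
After 1 (propagate distance d=39): x=-4.0000 theta=0.0000
After 2 (thin lens f=17): x=-4.0000 theta=4/17 (≈0.2353)
After 3 (propagate distance d=17): x=0.0000 theta=4/17 (≈0.2353)
Rounded to 4 decimal places: x = 0.0000, theta = 0.2353

Answer: 0.0000 0.2353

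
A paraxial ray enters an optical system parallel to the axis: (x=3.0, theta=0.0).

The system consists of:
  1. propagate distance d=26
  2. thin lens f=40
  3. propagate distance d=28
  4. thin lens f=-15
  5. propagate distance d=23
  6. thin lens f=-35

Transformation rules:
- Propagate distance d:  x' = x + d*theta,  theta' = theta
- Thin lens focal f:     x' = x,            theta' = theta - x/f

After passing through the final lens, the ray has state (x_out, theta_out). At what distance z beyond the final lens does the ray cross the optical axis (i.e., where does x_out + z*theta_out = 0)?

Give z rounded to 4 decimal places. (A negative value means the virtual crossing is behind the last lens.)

Initial: x=3.0000 theta=0.0000
After 1 (propagate distance d=26): x=3.0000 theta=0.0000
After 2 (thin lens f=40): x=3.0000 theta=-0.0750
After 3 (propagate distance d=28): x=0.9000 theta=-0.0750
After 4 (thin lens f=-15): x=0.9000 theta=-0.0150
After 5 (propagate distance d=23): x=0.5550 theta=-0.0150
After 6 (thin lens f=-35): x=0.5550 theta=3/3500 (≈0.0009)
z_focus = -x_out/theta_out = -(0.5550)/(3/3500) = -647.5000
Rounded to 4 decimal places: z = -647.5000

Answer: -647.5000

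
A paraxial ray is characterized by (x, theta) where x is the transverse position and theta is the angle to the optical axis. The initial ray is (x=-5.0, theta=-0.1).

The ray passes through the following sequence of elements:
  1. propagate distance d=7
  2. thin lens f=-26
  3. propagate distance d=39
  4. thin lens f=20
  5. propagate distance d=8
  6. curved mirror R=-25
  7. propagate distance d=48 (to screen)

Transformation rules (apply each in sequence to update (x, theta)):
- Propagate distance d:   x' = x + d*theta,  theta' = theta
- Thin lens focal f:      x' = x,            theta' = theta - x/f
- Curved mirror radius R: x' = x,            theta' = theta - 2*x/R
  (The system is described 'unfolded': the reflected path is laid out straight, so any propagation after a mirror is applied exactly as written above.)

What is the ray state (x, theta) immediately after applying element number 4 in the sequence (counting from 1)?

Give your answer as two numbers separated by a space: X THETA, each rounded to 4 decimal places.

Answer: -18.1500 0.5883

Derivation:
Initial: x=-5.0000 theta=-0.1000
After 1 (propagate distance d=7): x=-5.7000 theta=-0.1000
After 2 (thin lens f=-26): x=-5.7000 theta=-83/260 (≈-0.3192)
After 3 (propagate distance d=39): x=-18.1500 theta=-83/260 (≈-0.3192)
After 4 (thin lens f=20): x=-18.1500 theta=3059/5200 (≈0.5883)
Rounded to 4 decimal places: x = -18.1500, theta = 0.5883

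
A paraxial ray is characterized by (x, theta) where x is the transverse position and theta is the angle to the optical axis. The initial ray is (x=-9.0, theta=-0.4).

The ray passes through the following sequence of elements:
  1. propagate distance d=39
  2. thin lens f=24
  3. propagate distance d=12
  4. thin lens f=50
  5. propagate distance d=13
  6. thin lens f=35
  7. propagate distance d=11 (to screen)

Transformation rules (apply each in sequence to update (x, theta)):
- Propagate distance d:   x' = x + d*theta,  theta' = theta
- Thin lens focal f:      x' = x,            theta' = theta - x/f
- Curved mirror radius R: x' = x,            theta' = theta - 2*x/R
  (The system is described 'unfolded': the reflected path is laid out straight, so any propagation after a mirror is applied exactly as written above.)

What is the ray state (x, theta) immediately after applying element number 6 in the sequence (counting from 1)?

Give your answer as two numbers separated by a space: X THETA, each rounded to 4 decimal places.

Initial: x=-9.0000 theta=-0.4000
After 1 (propagate distance d=39): x=-24.6000 theta=-0.4000
After 2 (thin lens f=24): x=-24.6000 theta=0.6250
After 3 (propagate distance d=12): x=-17.1000 theta=0.6250
After 4 (thin lens f=50): x=-17.1000 theta=0.9670
After 5 (propagate distance d=13): x=-4.5290 theta=0.9670
After 6 (thin lens f=35): x=-4.5290 theta=1.0964
Rounded to 4 decimal places: x = -4.5290, theta = 1.0964

Answer: -4.5290 1.0964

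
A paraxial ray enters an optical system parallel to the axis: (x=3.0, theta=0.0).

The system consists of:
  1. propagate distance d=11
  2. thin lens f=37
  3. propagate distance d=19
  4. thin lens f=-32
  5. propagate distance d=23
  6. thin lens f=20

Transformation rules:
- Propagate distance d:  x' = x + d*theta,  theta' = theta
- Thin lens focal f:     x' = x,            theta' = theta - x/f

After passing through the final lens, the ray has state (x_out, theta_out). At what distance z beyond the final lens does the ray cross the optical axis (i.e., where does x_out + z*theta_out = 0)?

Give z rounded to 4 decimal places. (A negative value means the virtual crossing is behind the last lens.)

Initial: x=3.0000 theta=0.0000
After 1 (propagate distance d=11): x=3.0000 theta=0.0000
After 2 (thin lens f=37): x=3.0000 theta=-3/37 (≈-0.0811)
After 3 (propagate distance d=19): x=54/37 (≈1.4595) theta=-3/37 (≈-0.0811)
After 4 (thin lens f=-32): x=54/37 (≈1.4595) theta=-21/592 (≈-0.0355)
After 5 (propagate distance d=23): x=381/592 (≈0.6436) theta=-21/592 (≈-0.0355)
After 6 (thin lens f=20): x=381/592 (≈0.6436) theta=-801/11840 (≈-0.0677)
z_focus = -x_out/theta_out = -(381/592)/(-801/11840) = 2540/267 ≈ 9.5131
Rounded to 4 decimal places: z = 9.5131

Answer: 9.5131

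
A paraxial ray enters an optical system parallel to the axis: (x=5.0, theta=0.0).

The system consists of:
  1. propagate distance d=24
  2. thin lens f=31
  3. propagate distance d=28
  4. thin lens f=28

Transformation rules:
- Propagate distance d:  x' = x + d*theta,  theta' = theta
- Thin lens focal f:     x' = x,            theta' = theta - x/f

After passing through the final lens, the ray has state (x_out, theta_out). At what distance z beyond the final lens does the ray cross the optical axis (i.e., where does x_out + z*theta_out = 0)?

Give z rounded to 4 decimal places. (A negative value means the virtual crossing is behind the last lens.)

Answer: 2.7097

Derivation:
Initial: x=5.0000 theta=0.0000
After 1 (propagate distance d=24): x=5.0000 theta=0.0000
After 2 (thin lens f=31): x=5.0000 theta=-5/31 (≈-0.1613)
After 3 (propagate distance d=28): x=15/31 (≈0.4839) theta=-5/31 (≈-0.1613)
After 4 (thin lens f=28): x=15/31 (≈0.4839) theta=-5/28 (≈-0.1786)
z_focus = -x_out/theta_out = -(15/31)/(-5/28) = 84/31 ≈ 2.7097
Rounded to 4 decimal places: z = 2.7097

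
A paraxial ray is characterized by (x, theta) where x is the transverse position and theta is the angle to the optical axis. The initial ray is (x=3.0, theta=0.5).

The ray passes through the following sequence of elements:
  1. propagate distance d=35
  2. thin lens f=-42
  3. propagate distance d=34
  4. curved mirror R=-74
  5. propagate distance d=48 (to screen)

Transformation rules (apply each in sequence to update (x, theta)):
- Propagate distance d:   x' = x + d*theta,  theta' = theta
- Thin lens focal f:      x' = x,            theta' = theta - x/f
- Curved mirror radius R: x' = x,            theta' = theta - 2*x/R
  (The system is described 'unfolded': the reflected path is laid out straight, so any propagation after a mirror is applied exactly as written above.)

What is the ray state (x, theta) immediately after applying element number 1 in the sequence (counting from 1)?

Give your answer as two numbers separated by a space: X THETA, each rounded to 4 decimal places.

Initial: x=3.0000 theta=0.5000
After 1 (propagate distance d=35): x=20.5000 theta=0.5000
Rounded to 4 decimal places: x = 20.5000, theta = 0.5000

Answer: 20.5000 0.5000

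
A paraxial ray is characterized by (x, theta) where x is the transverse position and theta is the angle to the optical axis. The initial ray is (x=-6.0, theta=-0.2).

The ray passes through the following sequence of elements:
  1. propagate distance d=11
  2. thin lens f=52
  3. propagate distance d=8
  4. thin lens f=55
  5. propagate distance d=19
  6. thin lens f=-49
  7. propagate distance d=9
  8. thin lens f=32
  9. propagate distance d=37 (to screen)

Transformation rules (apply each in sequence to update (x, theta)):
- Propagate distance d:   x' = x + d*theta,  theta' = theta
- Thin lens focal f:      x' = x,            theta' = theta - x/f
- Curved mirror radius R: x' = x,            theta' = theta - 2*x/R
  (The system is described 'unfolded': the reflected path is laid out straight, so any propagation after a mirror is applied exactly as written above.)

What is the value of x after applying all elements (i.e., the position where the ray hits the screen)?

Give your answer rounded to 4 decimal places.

Initial: x=-6.0000 theta=-0.2000
After 1 (propagate distance d=11): x=-8.2000 theta=-0.2000
After 2 (thin lens f=52): x=-8.2000 theta=-11/260 (≈-0.0423)
After 3 (propagate distance d=8): x=-111/13 (≈-8.5385) theta=-11/260 (≈-0.0423)
After 4 (thin lens f=55): x=-111/13 (≈-8.5385) theta=323/2860 (≈0.1129)
After 5 (propagate distance d=19): x=-18283/2860 (≈-6.3927) theta=323/2860 (≈0.1129)
After 6 (thin lens f=-49): x=-18283/2860 (≈-6.3927) theta=-614/35035 (≈-0.0175)
After 7 (propagate distance d=9): x=-917971/140140 (≈-6.5504) theta=-614/35035 (≈-0.0175)
After 8 (thin lens f=32): x=-917971/140140 (≈-6.5504) theta=839379/4484480 (≈0.1872)
After 9 (propagate distance d=37 (to screen)): x=1681951/4484480 (≈0.3751) theta=839379/4484480 (≈0.1872)
Rounded to 4 decimal places: x = 0.3751

Answer: 0.3751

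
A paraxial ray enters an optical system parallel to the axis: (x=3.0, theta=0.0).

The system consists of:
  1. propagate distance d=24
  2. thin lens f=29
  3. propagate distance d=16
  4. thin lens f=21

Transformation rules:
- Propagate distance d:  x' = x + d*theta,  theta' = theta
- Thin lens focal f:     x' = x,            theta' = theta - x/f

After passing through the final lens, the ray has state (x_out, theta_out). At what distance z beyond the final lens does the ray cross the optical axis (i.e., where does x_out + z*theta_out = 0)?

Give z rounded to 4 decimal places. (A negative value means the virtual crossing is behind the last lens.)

Answer: 8.0294

Derivation:
Initial: x=3.0000 theta=0.0000
After 1 (propagate distance d=24): x=3.0000 theta=0.0000
After 2 (thin lens f=29): x=3.0000 theta=-3/29 (≈-0.1034)
After 3 (propagate distance d=16): x=39/29 (≈1.3448) theta=-3/29 (≈-0.1034)
After 4 (thin lens f=21): x=39/29 (≈1.3448) theta=-34/203 (≈-0.1675)
z_focus = -x_out/theta_out = -(39/29)/(-34/203) = 273/34 ≈ 8.0294
Rounded to 4 decimal places: z = 8.0294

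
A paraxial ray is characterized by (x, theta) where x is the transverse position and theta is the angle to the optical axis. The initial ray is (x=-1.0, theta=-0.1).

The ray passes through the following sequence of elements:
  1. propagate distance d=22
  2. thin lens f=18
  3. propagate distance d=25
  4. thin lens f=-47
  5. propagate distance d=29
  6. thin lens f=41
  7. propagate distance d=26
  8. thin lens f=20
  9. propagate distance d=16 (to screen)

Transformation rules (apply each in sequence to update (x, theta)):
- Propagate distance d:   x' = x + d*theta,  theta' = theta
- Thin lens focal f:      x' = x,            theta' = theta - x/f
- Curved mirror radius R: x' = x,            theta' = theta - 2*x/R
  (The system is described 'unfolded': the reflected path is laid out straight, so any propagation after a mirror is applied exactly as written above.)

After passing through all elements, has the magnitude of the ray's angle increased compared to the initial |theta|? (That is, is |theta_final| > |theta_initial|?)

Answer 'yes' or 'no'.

Initial: x=-1.0000 theta=-0.1000
After 1 (propagate distance d=22): x=-3.2000 theta=-0.1000
After 2 (thin lens f=18): x=-3.2000 theta=7/90 (≈0.0778)
After 3 (propagate distance d=25): x=-113/90 (≈-1.2556) theta=7/90 (≈0.0778)
After 4 (thin lens f=-47): x=-113/90 (≈-1.2556) theta=12/235 (≈0.0511)
After 5 (propagate distance d=29): x=953/4230 (≈0.2253) theta=12/235 (≈0.0511)
After 6 (thin lens f=41): x=953/4230 (≈0.2253) theta=7903/173430 (≈0.0456)
After 7 (propagate distance d=26): x=81517/57810 (≈1.4101) theta=7903/173430 (≈0.0456)
After 8 (thin lens f=20): x=81517/57810 (≈1.4101) theta=-86491/3468600 (≈-0.0249)
After 9 (propagate distance d=16 (to screen)): x=876791/867150 (≈1.0111) theta=-86491/3468600 (≈-0.0249)
|theta_initial|=0.1000 |theta_final|=86491/3468600 (≈0.0249) -> not increased

Answer: no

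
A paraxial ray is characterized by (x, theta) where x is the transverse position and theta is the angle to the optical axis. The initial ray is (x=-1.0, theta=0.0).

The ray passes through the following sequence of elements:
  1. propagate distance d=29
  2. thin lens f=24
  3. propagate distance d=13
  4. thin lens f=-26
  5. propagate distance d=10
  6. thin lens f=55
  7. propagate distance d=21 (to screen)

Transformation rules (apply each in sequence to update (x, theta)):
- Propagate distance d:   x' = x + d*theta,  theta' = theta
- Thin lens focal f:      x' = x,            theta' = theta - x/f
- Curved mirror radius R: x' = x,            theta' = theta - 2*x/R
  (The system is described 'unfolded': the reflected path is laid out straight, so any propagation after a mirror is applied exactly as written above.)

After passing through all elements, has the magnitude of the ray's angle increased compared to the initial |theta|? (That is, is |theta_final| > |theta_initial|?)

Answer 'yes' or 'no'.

Initial: x=-1.0000 theta=0.0000
After 1 (propagate distance d=29): x=-1.0000 theta=0.0000
After 2 (thin lens f=24): x=-1.0000 theta=1/24 (≈0.0417)
After 3 (propagate distance d=13): x=-11/24 (≈-0.4583) theta=1/24 (≈0.0417)
After 4 (thin lens f=-26): x=-11/24 (≈-0.4583) theta=5/208 (≈0.0240)
After 5 (propagate distance d=10): x=-17/78 (≈-0.2179) theta=5/208 (≈0.0240)
After 6 (thin lens f=55): x=-17/78 (≈-0.2179) theta=961/34320 (≈0.0280)
After 7 (propagate distance d=21 (to screen)): x=977/2640 (≈0.3701) theta=961/34320 (≈0.0280)
|theta_initial|=0.0000 |theta_final|=961/34320 (≈0.0280) -> increased

Answer: yes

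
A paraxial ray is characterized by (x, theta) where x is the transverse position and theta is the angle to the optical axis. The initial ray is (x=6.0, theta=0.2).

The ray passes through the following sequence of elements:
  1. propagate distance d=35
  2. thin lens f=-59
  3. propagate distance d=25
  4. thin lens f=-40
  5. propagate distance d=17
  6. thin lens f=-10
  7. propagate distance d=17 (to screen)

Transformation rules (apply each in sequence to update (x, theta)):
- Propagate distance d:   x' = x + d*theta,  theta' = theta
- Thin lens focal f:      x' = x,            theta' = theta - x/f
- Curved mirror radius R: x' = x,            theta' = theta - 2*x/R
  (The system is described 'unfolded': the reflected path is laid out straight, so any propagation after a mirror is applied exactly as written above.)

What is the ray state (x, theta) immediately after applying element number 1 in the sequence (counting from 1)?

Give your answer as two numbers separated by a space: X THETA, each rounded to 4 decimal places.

Answer: 13.0000 0.2000

Derivation:
Initial: x=6.0000 theta=0.2000
After 1 (propagate distance d=35): x=13.0000 theta=0.2000
Rounded to 4 decimal places: x = 13.0000, theta = 0.2000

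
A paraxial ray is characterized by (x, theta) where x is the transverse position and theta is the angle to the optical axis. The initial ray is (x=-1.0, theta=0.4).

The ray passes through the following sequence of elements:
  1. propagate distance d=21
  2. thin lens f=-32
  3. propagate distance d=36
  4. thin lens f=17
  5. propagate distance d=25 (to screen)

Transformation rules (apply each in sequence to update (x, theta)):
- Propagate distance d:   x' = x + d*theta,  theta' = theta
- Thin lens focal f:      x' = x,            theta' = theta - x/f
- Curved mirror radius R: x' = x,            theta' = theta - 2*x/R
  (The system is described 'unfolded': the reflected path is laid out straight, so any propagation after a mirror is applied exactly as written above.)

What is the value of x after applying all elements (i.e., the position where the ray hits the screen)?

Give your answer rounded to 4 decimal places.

Initial: x=-1.0000 theta=0.4000
After 1 (propagate distance d=21): x=7.4000 theta=0.4000
After 2 (thin lens f=-32): x=7.4000 theta=101/160 (≈0.6313)
After 3 (propagate distance d=36): x=30.1250 theta=101/160 (≈0.6313)
After 4 (thin lens f=17): x=30.1250 theta=-3103/2720 (≈-1.1408)
After 5 (propagate distance d=25 (to screen)): x=873/544 (≈1.6048) theta=-3103/2720 (≈-1.1408)
Rounded to 4 decimal places: x = 1.6048

Answer: 1.6048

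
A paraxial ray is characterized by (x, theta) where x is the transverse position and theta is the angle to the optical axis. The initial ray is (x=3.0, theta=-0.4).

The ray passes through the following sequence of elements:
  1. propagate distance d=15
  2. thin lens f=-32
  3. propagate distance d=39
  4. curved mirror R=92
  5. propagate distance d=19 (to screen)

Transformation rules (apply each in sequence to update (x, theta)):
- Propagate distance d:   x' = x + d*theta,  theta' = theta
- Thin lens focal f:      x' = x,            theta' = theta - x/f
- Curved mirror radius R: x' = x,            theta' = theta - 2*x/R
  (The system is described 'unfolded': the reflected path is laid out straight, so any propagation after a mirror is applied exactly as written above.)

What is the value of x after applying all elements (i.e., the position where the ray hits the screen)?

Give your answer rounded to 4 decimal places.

Initial: x=3.0000 theta=-0.4000
After 1 (propagate distance d=15): x=-3.0000 theta=-0.4000
After 2 (thin lens f=-32): x=-3.0000 theta=-79/160 (≈-0.4938)
After 3 (propagate distance d=39): x=-3561/160 (≈-22.2563) theta=-79/160 (≈-0.4938)
After 4 (curved mirror R=92): x=-3561/160 (≈-22.2563) theta=-73/7360 (≈-0.0099)
After 5 (propagate distance d=19 (to screen)): x=-165193/7360 (≈-22.4447) theta=-73/7360 (≈-0.0099)
Rounded to 4 decimal places: x = -22.4447

Answer: -22.4447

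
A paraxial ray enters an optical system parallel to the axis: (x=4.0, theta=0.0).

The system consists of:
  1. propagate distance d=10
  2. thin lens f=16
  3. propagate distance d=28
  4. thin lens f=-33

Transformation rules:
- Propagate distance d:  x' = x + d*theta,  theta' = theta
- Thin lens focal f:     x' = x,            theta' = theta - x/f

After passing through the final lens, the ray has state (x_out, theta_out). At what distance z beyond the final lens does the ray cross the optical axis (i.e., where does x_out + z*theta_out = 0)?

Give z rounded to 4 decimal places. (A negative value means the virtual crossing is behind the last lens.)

Initial: x=4.0000 theta=0.0000
After 1 (propagate distance d=10): x=4.0000 theta=0.0000
After 2 (thin lens f=16): x=4.0000 theta=-0.2500
After 3 (propagate distance d=28): x=-3.0000 theta=-0.2500
After 4 (thin lens f=-33): x=-3.0000 theta=-15/44 (≈-0.3409)
z_focus = -x_out/theta_out = -(-3.0000)/(-15/44) = -8.8000
Rounded to 4 decimal places: z = -8.8000

Answer: -8.8000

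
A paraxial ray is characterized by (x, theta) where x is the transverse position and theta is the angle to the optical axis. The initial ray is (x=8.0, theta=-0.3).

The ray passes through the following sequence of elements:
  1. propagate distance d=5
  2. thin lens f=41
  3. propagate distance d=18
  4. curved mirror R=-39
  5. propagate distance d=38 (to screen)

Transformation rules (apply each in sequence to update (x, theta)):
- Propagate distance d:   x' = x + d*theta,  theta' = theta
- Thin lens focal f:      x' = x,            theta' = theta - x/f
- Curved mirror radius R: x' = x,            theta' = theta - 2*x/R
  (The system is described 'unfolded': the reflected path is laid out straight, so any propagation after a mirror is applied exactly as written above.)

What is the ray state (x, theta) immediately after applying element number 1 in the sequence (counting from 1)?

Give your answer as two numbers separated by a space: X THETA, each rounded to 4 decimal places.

Initial: x=8.0000 theta=-0.3000
After 1 (propagate distance d=5): x=6.5000 theta=-0.3000
Rounded to 4 decimal places: x = 6.5000, theta = -0.3000

Answer: 6.5000 -0.3000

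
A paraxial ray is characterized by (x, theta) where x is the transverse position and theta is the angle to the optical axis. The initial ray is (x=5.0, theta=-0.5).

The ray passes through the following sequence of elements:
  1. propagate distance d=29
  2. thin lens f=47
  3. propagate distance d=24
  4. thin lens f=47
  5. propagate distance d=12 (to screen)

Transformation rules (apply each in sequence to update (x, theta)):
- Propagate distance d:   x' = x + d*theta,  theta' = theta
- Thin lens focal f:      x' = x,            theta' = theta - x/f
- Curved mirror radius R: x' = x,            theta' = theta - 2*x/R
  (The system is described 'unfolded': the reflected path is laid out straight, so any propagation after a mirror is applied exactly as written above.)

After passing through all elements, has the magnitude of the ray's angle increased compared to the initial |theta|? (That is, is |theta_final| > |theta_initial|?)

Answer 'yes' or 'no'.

Initial: x=5.0000 theta=-0.5000
After 1 (propagate distance d=29): x=-9.5000 theta=-0.5000
After 2 (thin lens f=47): x=-9.5000 theta=-14/47 (≈-0.2979)
After 3 (propagate distance d=24): x=-1565/94 (≈-16.6489) theta=-14/47 (≈-0.2979)
After 4 (thin lens f=47): x=-1565/94 (≈-16.6489) theta=249/4418 (≈0.0564)
After 5 (propagate distance d=12 (to screen)): x=-70567/4418 (≈-15.9726) theta=249/4418 (≈0.0564)
|theta_initial|=0.5000 |theta_final|=249/4418 (≈0.0564) -> not increased

Answer: no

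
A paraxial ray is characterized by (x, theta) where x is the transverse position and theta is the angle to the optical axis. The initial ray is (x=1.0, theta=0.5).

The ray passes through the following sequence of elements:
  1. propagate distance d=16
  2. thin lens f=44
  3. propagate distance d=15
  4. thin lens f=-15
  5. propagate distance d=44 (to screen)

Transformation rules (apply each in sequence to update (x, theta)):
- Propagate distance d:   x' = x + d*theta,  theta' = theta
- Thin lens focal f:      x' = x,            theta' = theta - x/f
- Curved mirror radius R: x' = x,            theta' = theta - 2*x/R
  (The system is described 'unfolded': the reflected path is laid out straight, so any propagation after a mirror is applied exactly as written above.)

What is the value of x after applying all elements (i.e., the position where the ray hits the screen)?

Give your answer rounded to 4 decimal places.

Answer: 65.8318

Derivation:
Initial: x=1.0000 theta=0.5000
After 1 (propagate distance d=16): x=9.0000 theta=0.5000
After 2 (thin lens f=44): x=9.0000 theta=13/44 (≈0.2955)
After 3 (propagate distance d=15): x=591/44 (≈13.4318) theta=13/44 (≈0.2955)
After 4 (thin lens f=-15): x=591/44 (≈13.4318) theta=131/110 (≈1.1909)
After 5 (propagate distance d=44 (to screen)): x=14483/220 (≈65.8318) theta=131/110 (≈1.1909)
Rounded to 4 decimal places: x = 65.8318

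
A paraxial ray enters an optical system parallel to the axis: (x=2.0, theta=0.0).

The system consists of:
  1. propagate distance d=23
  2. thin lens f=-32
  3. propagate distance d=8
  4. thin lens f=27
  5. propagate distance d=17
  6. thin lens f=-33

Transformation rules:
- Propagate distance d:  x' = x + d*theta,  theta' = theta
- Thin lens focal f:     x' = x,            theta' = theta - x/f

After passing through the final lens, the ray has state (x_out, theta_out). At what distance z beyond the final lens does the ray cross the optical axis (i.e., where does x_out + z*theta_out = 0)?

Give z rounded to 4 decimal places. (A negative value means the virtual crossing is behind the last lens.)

Initial: x=2.0000 theta=0.0000
After 1 (propagate distance d=23): x=2.0000 theta=0.0000
After 2 (thin lens f=-32): x=2.0000 theta=0.0625
After 3 (propagate distance d=8): x=2.5000 theta=0.0625
After 4 (thin lens f=27): x=2.5000 theta=-13/432 (≈-0.0301)
After 5 (propagate distance d=17): x=859/432 (≈1.9884) theta=-13/432 (≈-0.0301)
After 6 (thin lens f=-33): x=859/432 (≈1.9884) theta=215/7128 (≈0.0302)
z_focus = -x_out/theta_out = -(859/432)/(215/7128) = -28347/430 ≈ -65.9233
Rounded to 4 decimal places: z = -65.9233

Answer: -65.9233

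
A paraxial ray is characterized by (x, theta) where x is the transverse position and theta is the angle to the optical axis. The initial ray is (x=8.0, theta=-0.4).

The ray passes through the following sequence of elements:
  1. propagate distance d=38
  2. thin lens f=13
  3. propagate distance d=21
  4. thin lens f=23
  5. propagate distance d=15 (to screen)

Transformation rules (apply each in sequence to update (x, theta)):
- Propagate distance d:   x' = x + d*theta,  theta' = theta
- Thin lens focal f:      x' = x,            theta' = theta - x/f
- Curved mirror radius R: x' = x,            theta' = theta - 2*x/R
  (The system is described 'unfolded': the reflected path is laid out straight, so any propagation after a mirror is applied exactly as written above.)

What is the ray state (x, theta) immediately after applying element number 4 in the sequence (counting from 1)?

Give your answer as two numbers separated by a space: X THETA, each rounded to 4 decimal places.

Answer: -3.9692 0.3264

Derivation:
Initial: x=8.0000 theta=-0.4000
After 1 (propagate distance d=38): x=-7.2000 theta=-0.4000
After 2 (thin lens f=13): x=-7.2000 theta=2/13 (≈0.1538)
After 3 (propagate distance d=21): x=-258/65 (≈-3.9692) theta=2/13 (≈0.1538)
After 4 (thin lens f=23): x=-258/65 (≈-3.9692) theta=488/1495 (≈0.3264)
Rounded to 4 decimal places: x = -3.9692, theta = 0.3264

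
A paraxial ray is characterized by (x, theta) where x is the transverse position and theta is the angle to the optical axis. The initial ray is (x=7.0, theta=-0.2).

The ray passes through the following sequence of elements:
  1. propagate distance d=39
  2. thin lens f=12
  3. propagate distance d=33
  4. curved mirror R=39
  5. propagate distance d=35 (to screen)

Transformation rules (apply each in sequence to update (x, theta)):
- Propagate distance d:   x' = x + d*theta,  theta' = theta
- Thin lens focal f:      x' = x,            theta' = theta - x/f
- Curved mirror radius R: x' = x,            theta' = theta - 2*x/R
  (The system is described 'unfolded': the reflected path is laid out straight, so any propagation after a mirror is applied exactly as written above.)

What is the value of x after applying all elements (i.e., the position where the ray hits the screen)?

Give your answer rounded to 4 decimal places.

Answer: -0.5333

Derivation:
Initial: x=7.0000 theta=-0.2000
After 1 (propagate distance d=39): x=-0.8000 theta=-0.2000
After 2 (thin lens f=12): x=-0.8000 theta=-2/15 (≈-0.1333)
After 3 (propagate distance d=33): x=-5.2000 theta=-2/15 (≈-0.1333)
After 4 (curved mirror R=39): x=-5.2000 theta=2/15 (≈0.1333)
After 5 (propagate distance d=35 (to screen)): x=-8/15 (≈-0.5333) theta=2/15 (≈0.1333)
Rounded to 4 decimal places: x = -0.5333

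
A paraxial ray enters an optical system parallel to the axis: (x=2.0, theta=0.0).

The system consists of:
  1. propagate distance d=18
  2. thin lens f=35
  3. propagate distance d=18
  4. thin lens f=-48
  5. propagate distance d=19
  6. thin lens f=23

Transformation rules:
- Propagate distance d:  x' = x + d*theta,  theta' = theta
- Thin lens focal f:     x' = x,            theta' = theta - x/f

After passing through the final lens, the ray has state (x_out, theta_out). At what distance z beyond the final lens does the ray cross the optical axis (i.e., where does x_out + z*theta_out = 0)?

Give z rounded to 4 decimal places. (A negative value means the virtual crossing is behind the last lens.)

Initial: x=2.0000 theta=0.0000
After 1 (propagate distance d=18): x=2.0000 theta=0.0000
After 2 (thin lens f=35): x=2.0000 theta=-2/35 (≈-0.0571)
After 3 (propagate distance d=18): x=34/35 (≈0.9714) theta=-2/35 (≈-0.0571)
After 4 (thin lens f=-48): x=34/35 (≈0.9714) theta=-31/840 (≈-0.0369)
After 5 (propagate distance d=19): x=227/840 (≈0.2702) theta=-31/840 (≈-0.0369)
After 6 (thin lens f=23): x=227/840 (≈0.2702) theta=-47/966 (≈-0.0487)
z_focus = -x_out/theta_out = -(227/840)/(-47/966) = 5221/940 ≈ 5.5543
Rounded to 4 decimal places: z = 5.5543

Answer: 5.5543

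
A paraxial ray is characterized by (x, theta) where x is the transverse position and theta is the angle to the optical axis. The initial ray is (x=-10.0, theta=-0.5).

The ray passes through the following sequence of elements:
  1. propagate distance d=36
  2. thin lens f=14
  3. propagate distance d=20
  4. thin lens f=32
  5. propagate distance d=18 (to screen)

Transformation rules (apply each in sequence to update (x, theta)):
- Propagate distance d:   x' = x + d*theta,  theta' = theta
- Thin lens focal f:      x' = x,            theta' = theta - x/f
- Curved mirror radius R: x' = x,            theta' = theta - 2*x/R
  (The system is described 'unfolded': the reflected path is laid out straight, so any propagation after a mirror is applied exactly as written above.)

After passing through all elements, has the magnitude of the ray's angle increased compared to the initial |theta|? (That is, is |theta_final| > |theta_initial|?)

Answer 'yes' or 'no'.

Initial: x=-10.0000 theta=-0.5000
After 1 (propagate distance d=36): x=-28.0000 theta=-0.5000
After 2 (thin lens f=14): x=-28.0000 theta=1.5000
After 3 (propagate distance d=20): x=2.0000 theta=1.5000
After 4 (thin lens f=32): x=2.0000 theta=1.4375
After 5 (propagate distance d=18 (to screen)): x=27.8750 theta=1.4375
|theta_initial|=0.5000 |theta_final|=1.4375 -> increased

Answer: yes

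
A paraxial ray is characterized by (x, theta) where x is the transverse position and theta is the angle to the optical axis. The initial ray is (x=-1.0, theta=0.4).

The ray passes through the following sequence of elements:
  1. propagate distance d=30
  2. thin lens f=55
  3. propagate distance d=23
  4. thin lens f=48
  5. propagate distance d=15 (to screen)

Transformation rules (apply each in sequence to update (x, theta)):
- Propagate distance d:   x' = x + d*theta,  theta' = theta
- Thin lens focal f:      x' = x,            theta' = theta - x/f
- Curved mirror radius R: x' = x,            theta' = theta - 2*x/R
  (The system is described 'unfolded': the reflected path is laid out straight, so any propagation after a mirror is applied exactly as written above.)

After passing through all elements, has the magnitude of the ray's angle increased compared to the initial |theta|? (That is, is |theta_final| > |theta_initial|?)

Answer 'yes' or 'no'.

Answer: no

Derivation:
Initial: x=-1.0000 theta=0.4000
After 1 (propagate distance d=30): x=11.0000 theta=0.4000
After 2 (thin lens f=55): x=11.0000 theta=0.2000
After 3 (propagate distance d=23): x=15.6000 theta=0.2000
After 4 (thin lens f=48): x=15.6000 theta=-0.1250
After 5 (propagate distance d=15 (to screen)): x=13.7250 theta=-0.1250
|theta_initial|=0.4000 |theta_final|=0.1250 -> not increased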